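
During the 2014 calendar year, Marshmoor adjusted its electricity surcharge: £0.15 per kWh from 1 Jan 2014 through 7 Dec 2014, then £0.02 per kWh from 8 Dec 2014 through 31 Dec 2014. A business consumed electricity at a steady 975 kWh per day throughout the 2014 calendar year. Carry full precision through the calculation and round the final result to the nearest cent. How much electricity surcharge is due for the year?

£50,339.25

1 Jan – 7 Dec 2014: 341 days × 975 kWh/day = 332,475 kWh at £0.15/kWh → £49,871.25
8 Dec – 31 Dec 2014: 24 days × 975 kWh/day = 23,400 kWh at £0.02/kWh → £468.00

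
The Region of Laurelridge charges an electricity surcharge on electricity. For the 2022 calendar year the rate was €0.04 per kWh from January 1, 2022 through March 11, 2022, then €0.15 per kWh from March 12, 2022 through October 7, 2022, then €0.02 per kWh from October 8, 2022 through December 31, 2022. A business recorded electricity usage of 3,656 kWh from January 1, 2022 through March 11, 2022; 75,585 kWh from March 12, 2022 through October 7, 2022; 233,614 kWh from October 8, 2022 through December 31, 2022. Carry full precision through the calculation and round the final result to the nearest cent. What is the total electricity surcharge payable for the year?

January 1 – March 11, 2022: 3,656 kWh at €0.04/kWh → €146.24
March 12 – October 7, 2022: 75,585 kWh at €0.15/kWh → €11,337.75
October 8 – December 31, 2022: 233,614 kWh at €0.02/kWh → €4,672.28

€16,156.27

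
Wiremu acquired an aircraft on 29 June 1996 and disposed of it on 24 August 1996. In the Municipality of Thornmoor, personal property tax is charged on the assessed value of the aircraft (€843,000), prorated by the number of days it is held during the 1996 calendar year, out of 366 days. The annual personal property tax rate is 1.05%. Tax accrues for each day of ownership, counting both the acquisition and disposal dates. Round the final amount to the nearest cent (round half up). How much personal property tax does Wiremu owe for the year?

€1,378.51

Days held (29 June – 24 August 1996): 57 out of 366
Tax = €843,000 × 1.05% × 57/366 = €1,378.5123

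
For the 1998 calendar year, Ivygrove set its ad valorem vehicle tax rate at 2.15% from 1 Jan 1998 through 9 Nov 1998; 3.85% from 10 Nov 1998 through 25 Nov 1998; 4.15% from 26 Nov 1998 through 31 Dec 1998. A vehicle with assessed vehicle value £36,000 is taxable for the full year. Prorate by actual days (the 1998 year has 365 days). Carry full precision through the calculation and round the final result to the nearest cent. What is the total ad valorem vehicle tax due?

1 Jan – 9 Nov 1998: 313 days at 2.15% → £36,000 × 2.15% × 313/365 = £663.7315
10 Nov – 25 Nov 1998: 16 days at 3.85% → £36,000 × 3.85% × 16/365 = £60.7562
26 Nov – 31 Dec 1998: 36 days at 4.15% → £36,000 × 4.15% × 36/365 = £147.3534
Total = £871.8411

£871.84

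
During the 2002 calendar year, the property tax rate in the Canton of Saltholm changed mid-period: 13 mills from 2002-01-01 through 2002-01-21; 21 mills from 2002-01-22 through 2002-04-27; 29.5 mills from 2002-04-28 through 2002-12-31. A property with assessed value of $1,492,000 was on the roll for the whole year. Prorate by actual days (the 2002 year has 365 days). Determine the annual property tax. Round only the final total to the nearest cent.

2002-01-01 to 2002-01-21: 21 days at 13 mills → $1,492,000 × 1.3% × 21/365 = $1,115.9342
2002-01-22 to 2002-04-27: 96 days at 21 mills → $1,492,000 × 2.1% × 96/365 = $8,240.7452
2002-04-28 to 2002-12-31: 248 days at 29.5 mills → $1,492,000 × 2.95% × 248/365 = $29,905.4027
Total = $39,262.0822

$39,262.08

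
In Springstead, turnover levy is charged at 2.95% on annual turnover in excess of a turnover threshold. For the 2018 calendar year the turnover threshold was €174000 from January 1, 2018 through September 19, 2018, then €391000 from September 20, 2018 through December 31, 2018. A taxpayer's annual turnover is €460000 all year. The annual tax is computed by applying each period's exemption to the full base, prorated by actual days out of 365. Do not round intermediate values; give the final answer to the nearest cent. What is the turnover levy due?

€6630.55

January 1 – September 19, 2018: 262 days, exemption €174000 → (€460000 − €174000) × 2.95% × 262/365 = €6056.1479
September 20 – December 31, 2018: 103 days, exemption €391000 → (€460000 − €391000) × 2.95% × 103/365 = €574.4014
Total = €6630.5493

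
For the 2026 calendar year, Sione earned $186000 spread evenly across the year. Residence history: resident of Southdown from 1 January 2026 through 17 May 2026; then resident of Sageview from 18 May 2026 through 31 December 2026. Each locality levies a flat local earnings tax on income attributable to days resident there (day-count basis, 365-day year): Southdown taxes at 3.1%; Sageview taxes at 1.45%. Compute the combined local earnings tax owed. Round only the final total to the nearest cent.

Southdown, 1 January – 17 May 2026: 137 days → $186000 × 3.1% × 137/365 = $2164.2247
Sageview, 18 May – 31 December 2026: 228 days → $186000 × 1.45% × 228/365 = $1684.7014
Total = $3848.9260

$3848.93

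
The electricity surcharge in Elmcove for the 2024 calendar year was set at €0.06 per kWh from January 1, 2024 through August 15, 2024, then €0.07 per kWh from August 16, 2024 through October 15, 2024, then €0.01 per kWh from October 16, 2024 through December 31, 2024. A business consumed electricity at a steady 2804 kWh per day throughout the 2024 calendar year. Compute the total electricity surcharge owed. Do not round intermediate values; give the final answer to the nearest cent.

January 1 – August 15, 2024: 228 days × 2804 kWh/day = 639,312 kWh at €0.06/kWh → €38,358.72
August 16 – October 15, 2024: 61 days × 2804 kWh/day = 171,044 kWh at €0.07/kWh → €11,973.08
October 16 – December 31, 2024: 77 days × 2804 kWh/day = 215,908 kWh at €0.01/kWh → €2,159.08

€52,490.88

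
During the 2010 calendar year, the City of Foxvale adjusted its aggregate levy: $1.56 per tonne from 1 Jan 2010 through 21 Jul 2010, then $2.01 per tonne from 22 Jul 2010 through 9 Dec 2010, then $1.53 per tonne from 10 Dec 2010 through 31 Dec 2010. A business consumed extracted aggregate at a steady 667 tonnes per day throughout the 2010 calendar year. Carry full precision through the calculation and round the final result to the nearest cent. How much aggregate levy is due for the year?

1 Jan – 21 Jul 2010: 202 days × 667 tonnes/day = 134,734 tonnes at $1.56/tonne → $210185.04
22 Jul – 9 Dec 2010: 141 days × 667 tonnes/day = 94,047 tonnes at $2.01/tonne → $189034.47
10 Dec – 31 Dec 2010: 22 days × 667 tonnes/day = 14,674 tonnes at $1.53/tonne → $22451.22

$421670.73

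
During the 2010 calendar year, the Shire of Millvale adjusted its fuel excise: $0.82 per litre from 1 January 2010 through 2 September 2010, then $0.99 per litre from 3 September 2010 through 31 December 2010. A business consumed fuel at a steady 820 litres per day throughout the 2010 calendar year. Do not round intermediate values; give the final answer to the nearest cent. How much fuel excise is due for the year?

1 January – 2 September 2010: 245 days × 820 litres/day = 200,900 litres at $0.82/litre → $164,738.00
3 September – 31 December 2010: 120 days × 820 litres/day = 98,400 litres at $0.99/litre → $97,416.00

$262,154.00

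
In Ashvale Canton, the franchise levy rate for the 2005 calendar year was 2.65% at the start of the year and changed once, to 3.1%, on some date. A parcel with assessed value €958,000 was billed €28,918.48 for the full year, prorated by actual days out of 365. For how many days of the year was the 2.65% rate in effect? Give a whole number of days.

Let d = days at the first rate; then 365 − d days at the second rate.
€958,000 × [2.65%·d + 3.1%·(365−d)] / 365 = €28,918.48
Solving gives d = 66, so the new rate took effect on March 8, 2005.

66 days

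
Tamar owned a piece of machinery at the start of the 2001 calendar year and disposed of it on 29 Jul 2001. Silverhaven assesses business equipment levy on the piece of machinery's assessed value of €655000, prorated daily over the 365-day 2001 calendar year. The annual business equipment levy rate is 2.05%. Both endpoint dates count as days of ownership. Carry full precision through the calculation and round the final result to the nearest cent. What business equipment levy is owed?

Days held (1 Jan – 29 Jul 2001): 210 out of 365
Tax = €655000 × 2.05% × 210/365 = €7725.4110

€7725.41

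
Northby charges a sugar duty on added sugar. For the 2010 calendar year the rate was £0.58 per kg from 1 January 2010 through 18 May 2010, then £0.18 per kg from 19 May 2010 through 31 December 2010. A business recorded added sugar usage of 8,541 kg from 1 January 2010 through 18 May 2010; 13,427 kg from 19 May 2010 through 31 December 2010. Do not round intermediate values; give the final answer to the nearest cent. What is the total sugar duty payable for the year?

1 January – 18 May 2010: 8,541 kg at £0.58/kg → £4,953.78
19 May – 31 December 2010: 13,427 kg at £0.18/kg → £2,416.86

£7,370.64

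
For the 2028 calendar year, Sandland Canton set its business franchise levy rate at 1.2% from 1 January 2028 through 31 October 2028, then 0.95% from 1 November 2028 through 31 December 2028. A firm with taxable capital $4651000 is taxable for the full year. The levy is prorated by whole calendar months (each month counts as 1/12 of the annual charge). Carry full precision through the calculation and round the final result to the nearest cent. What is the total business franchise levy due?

$53874.08

1 January – 31 October 2028: 10 months at 1.2% → $4651000 × 1.2% × 10/12 = $46510.0000
1 November – 31 December 2028: 2 months at 0.95% → $4651000 × 0.95% × 2/12 = $7364.0833
Total = $53874.0833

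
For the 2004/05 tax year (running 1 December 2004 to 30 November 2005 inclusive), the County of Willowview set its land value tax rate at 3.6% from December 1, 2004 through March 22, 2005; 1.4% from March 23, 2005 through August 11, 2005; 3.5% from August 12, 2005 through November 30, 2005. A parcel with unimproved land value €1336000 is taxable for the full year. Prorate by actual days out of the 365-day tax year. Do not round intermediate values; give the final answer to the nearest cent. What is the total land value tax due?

December 1, 2004 – March 22, 2005: 112 days at 3.6% → €1336000 × 3.6% × 112/365 = €14758.2247
March 23 – August 11, 2005: 142 days at 1.4% → €1336000 × 1.4% × 142/365 = €7276.6247
August 12 – November 30, 2005: 111 days at 3.5% → €1336000 × 3.5% × 111/365 = €14220.1644
Total = €36255.0137

€36255.01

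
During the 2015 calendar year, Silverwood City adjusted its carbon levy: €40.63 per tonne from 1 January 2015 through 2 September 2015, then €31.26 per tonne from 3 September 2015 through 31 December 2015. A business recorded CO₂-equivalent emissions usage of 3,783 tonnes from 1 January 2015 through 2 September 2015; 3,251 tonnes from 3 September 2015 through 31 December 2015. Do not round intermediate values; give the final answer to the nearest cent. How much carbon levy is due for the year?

1 January – 2 September 2015: 3,783 tonnes at €40.63/tonne → €153,703.29
3 September – 31 December 2015: 3,251 tonnes at €31.26/tonne → €101,626.26

€255,329.55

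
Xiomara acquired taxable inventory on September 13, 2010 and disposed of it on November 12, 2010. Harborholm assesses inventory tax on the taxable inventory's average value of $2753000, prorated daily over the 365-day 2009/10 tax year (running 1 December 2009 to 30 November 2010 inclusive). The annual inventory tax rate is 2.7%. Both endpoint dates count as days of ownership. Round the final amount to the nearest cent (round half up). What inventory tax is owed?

Days held (September 13 – November 12, 2010): 61 out of 365
Tax = $2753000 × 2.7% × 61/365 = $12422.4411

$12422.44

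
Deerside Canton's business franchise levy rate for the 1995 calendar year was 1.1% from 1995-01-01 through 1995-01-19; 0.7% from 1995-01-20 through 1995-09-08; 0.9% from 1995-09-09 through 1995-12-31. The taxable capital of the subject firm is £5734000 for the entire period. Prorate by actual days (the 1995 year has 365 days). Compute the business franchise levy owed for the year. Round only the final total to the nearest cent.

1995-01-01 to 1995-01-19: 19 days at 1.1% → £5734000 × 1.1% × 19/365 = £3283.3041
1995-01-20 to 1995-09-08: 232 days at 0.7% → £5734000 × 0.7% × 232/365 = £25512.3726
1995-09-09 to 1995-12-31: 114 days at 0.9% → £5734000 × 0.9% × 114/365 = £16118.0384
Total = £44913.7151

£44913.72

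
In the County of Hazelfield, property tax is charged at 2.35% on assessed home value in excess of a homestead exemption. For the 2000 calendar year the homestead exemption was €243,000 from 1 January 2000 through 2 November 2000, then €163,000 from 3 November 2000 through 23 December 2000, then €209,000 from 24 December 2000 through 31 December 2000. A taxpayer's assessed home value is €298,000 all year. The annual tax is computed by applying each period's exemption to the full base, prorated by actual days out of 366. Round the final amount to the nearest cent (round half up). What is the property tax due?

1 January – 2 November 2000: 307 days, exemption €243,000 → (€298,000 − €243,000) × 2.35% × 307/366 = €1,084.1462
3 November – 23 December 2000: 51 days, exemption €163,000 → (€298,000 − €163,000) × 2.35% × 51/366 = €442.0697
24 December – 31 December 2000: 8 days, exemption €209,000 → (€298,000 − €209,000) × 2.35% × 8/366 = €45.7158
Total = €1,571.9317

€1,571.93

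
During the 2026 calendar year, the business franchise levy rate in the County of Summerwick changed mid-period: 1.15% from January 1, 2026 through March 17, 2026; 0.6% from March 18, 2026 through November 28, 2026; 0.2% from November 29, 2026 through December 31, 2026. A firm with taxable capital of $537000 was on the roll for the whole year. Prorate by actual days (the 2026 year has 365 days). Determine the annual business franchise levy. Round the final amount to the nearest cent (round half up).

January 1 – March 17, 2026: 76 days at 1.15% → $537000 × 1.15% × 76/365 = $1285.8575
March 18 – November 28, 2026: 256 days at 0.6% → $537000 × 0.6% × 256/365 = $2259.8137
November 29 – December 31, 2026: 33 days at 0.2% → $537000 × 0.2% × 33/365 = $97.1014
Total = $3642.7726

$3642.77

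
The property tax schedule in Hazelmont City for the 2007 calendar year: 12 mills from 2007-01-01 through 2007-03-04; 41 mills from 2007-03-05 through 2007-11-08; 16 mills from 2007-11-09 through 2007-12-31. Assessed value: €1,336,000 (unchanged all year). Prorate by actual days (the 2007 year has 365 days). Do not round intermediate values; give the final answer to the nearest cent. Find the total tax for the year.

2007-01-01 to 2007-03-04: 63 days at 12 mills → €1,336,000 × 1.2% × 63/365 = €2,767.1671
2007-03-05 to 2007-11-08: 249 days at 41 mills → €1,336,000 × 4.1% × 249/365 = €37,367.7370
2007-11-09 to 2007-12-31: 53 days at 16 mills → €1,336,000 × 1.6% × 53/365 = €3,103.9123
Total = €43,238.8164

€43,238.82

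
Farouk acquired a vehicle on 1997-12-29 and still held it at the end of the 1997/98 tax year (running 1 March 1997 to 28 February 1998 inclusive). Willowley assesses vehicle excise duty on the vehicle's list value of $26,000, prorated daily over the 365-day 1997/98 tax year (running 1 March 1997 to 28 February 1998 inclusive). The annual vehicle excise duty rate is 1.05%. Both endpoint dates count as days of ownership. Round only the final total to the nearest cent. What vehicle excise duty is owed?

Days held (1997-12-29 to 1998-02-28): 62 out of 365
Tax = $26,000 × 1.05% × 62/365 = $46.3726

$46.37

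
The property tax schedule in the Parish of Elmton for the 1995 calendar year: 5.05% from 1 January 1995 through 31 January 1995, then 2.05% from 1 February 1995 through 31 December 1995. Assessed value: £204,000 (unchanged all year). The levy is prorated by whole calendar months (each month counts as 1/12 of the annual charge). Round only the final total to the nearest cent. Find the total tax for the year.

£4,692.00

1 January – 31 January 1995: 1 month at 5.05% → £204,000 × 5.05% × 1/12 = £858.5000
1 February – 31 December 1995: 11 months at 2.05% → £204,000 × 2.05% × 11/12 = £3,833.5000
Total = £4,692.0000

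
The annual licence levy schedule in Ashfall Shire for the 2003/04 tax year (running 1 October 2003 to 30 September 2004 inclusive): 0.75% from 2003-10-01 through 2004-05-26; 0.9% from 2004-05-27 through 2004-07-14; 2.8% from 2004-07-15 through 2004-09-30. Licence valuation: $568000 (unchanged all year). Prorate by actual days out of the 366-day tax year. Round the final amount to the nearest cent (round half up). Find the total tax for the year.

2003-10-01 to 2004-05-26: 239 days at 0.75% → $568000 × 0.75% × 239/366 = $2781.8033
2004-05-27 to 2004-07-14: 49 days at 0.9% → $568000 × 0.9% × 49/366 = $684.3934
2004-07-15 to 2004-09-30: 78 days at 2.8% → $568000 × 2.8% × 78/366 = $3389.3770
Total = $6855.5738

$6855.57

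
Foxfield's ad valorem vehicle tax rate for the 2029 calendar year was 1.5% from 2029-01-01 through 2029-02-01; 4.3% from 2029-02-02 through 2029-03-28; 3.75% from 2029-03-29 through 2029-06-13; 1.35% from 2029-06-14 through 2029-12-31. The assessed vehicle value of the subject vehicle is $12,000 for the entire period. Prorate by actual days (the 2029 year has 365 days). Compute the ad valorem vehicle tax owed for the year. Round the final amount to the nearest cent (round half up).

2029-01-01 to 2029-02-01: 32 days at 1.5% → $12,000 × 1.5% × 32/365 = $15.7808
2029-02-02 to 2029-03-28: 55 days at 4.3% → $12,000 × 4.3% × 55/365 = $77.7534
2029-03-29 to 2029-06-13: 77 days at 3.75% → $12,000 × 3.75% × 77/365 = $94.9315
2029-06-14 to 2029-12-31: 201 days at 1.35% → $12,000 × 1.35% × 201/365 = $89.2110
Total = $277.6767

$277.68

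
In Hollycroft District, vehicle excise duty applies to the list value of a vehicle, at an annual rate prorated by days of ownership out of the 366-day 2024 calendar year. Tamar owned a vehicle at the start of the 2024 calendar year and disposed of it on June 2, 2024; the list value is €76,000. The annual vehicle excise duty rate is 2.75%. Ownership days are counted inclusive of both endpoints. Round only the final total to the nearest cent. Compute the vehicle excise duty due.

€879.40

Days held (January 1 – June 2, 2024): 154 out of 366
Tax = €76,000 × 2.75% × 154/366 = €879.3989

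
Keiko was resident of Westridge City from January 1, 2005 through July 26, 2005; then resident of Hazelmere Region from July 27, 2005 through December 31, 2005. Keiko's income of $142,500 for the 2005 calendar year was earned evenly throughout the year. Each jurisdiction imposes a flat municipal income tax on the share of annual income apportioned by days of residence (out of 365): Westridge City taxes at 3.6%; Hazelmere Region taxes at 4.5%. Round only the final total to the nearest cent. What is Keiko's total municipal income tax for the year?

$5,685.16

Westridge City, January 1 – July 26, 2005: 207 days → $142,500 × 3.6% × 207/365 = $2,909.3425
Hazelmere Region, July 27 – December 31, 2005: 158 days → $142,500 × 4.5% × 158/365 = $2,775.8219
Total = $5,685.1644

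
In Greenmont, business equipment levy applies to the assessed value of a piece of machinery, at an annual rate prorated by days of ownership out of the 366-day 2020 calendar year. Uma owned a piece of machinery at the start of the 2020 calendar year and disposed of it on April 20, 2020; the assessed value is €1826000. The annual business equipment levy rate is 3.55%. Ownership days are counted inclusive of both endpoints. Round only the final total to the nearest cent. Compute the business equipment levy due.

€19659.43

Days held (January 1 – April 20, 2020): 111 out of 366
Tax = €1826000 × 3.55% × 111/366 = €19659.4344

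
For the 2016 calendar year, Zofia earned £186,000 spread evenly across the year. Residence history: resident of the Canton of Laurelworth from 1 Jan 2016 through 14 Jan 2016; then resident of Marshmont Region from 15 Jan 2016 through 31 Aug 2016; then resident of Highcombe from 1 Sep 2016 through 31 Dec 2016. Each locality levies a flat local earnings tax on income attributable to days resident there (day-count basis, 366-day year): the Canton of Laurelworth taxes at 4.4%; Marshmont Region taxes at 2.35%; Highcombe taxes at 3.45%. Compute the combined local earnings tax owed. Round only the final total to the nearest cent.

The Canton of Laurelworth, 1 Jan – 14 Jan 2016: 14 days → £186,000 × 4.4% × 14/366 = £313.0492
Marshmont Region, 15 Jan – 31 Aug 2016: 230 days → £186,000 × 2.35% × 230/366 = £2,746.8033
Highcombe, 1 Sep – 31 Dec 2016: 122 days → £186,000 × 3.45% × 122/366 = £2,139.0000
Total = £5,198.8525

£5,198.85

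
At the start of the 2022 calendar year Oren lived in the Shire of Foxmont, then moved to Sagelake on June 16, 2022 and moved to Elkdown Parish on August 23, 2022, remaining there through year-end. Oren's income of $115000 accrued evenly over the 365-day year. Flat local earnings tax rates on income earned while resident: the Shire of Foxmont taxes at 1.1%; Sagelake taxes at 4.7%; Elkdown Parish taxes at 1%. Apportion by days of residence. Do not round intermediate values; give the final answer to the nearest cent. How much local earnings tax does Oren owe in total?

$1995.01

The Shire of Foxmont, January 1 – June 15, 2022: 166 days → $115000 × 1.1% × 166/365 = $575.3151
Sagelake, June 16 – August 22, 2022: 68 days → $115000 × 4.7% × 68/365 = $1006.9589
Elkdown Parish, August 23 – December 31, 2022: 131 days → $115000 × 1% × 131/365 = $412.7397
Total = $1995.0137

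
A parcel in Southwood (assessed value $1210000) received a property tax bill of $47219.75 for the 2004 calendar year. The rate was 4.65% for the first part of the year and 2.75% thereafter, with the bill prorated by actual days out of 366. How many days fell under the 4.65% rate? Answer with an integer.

222 days

Let d = days at the first rate; then 366 − d days at the second rate.
$1210000 × [4.65%·d + 2.75%·(366−d)] / 366 = $47219.75
Solving gives d = 222, so the new rate took effect on 10 Aug 2004.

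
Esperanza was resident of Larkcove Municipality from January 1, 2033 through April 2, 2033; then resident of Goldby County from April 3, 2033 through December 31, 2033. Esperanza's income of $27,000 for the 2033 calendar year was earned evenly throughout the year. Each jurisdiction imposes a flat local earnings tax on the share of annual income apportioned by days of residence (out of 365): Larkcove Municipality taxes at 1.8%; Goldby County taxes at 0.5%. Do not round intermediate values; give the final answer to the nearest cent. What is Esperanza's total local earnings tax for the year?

$223.47

Larkcove Municipality, January 1 – April 2, 2033: 92 days → $27,000 × 1.8% × 92/365 = $122.4986
Goldby County, April 3 – December 31, 2033: 273 days → $27,000 × 0.5% × 273/365 = $100.9726
Total = $223.4712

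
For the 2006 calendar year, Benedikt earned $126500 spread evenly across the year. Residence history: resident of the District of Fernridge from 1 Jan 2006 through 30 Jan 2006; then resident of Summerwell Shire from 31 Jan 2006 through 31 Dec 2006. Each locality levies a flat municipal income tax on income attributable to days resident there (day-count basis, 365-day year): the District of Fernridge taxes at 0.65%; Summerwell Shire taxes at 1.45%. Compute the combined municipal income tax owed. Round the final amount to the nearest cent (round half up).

$1751.07

The District of Fernridge, 1 Jan – 30 Jan 2006: 30 days → $126500 × 0.65% × 30/365 = $67.5822
Summerwell Shire, 31 Jan – 31 Dec 2006: 335 days → $126500 × 1.45% × 335/365 = $1683.4897
Total = $1751.0719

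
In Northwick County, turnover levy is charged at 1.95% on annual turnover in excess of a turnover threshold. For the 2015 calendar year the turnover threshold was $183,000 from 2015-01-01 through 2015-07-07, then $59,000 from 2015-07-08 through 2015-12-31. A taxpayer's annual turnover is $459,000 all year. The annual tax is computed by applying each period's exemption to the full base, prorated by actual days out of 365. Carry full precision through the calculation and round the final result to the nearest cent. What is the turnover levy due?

$6,554.56

2015-01-01 to 2015-07-07: 188 days, exemption $183,000 → ($459,000 − $183,000) × 1.95% × 188/365 = $2,772.0986
2015-07-08 to 2015-12-31: 177 days, exemption $59,000 → ($459,000 − $59,000) × 1.95% × 177/365 = $3,782.4658
Total = $6,554.5644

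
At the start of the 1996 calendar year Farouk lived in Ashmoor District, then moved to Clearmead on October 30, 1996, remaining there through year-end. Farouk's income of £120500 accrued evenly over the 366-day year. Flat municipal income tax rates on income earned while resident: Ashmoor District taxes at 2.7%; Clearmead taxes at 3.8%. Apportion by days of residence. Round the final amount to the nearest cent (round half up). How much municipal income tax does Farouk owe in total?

£3481.66

Ashmoor District, January 1 – October 29, 1996: 303 days → £120500 × 2.7% × 303/366 = £2693.4713
Clearmead, October 30 – December 31, 1996: 63 days → £120500 × 3.8% × 63/366 = £788.1885
Total = £3481.6598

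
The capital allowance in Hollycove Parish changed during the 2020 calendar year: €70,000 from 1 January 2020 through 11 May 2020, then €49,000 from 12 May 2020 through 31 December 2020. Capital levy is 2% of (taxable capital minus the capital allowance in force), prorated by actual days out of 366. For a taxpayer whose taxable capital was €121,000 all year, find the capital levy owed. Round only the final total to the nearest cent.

€1,288.52

1 January – 11 May 2020: 132 days, exemption €70,000 → (€121,000 − €70,000) × 2% × 132/366 = €367.8689
12 May – 31 December 2020: 234 days, exemption €49,000 → (€121,000 − €49,000) × 2% × 234/366 = €920.6557
Total = €1,288.5246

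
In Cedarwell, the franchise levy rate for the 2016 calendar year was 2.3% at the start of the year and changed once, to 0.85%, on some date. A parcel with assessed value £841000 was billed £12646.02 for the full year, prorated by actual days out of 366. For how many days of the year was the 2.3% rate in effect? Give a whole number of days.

165 days

Let d = days at the first rate; then 366 − d days at the second rate.
£841000 × [2.3%·d + 0.85%·(366−d)] / 366 = £12646.02
Solving gives d = 165, so the new rate took effect on June 14, 2016.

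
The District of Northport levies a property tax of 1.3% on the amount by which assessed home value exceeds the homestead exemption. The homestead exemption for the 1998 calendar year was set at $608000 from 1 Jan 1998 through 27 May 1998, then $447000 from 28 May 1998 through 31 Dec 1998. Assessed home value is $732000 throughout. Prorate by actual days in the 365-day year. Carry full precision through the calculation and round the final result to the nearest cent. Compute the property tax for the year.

$2862.07

1 Jan – 27 May 1998: 147 days, exemption $608000 → ($732000 − $608000) × 1.3% × 147/365 = $649.2164
28 May – 31 Dec 1998: 218 days, exemption $447000 → ($732000 − $447000) × 1.3% × 218/365 = $2212.8493
Total = $2862.0658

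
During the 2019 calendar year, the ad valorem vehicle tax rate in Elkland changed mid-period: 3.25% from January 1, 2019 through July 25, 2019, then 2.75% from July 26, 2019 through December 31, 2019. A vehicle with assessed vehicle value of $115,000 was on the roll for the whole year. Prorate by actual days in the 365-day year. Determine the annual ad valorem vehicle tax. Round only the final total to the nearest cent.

January 1 – July 25, 2019: 206 days at 3.25% → $115,000 × 3.25% × 206/365 = $2,109.3836
July 26 – December 31, 2019: 159 days at 2.75% → $115,000 × 2.75% × 159/365 = $1,377.6370
Total = $3,487.0205

$3,487.02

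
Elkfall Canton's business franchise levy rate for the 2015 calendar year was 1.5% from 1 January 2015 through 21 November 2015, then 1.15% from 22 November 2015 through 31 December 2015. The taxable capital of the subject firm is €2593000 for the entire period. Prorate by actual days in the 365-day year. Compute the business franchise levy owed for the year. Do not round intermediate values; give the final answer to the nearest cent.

1 January – 21 November 2015: 325 days at 1.5% → €2593000 × 1.5% × 325/365 = €34632.5342
22 November – 31 December 2015: 40 days at 1.15% → €2593000 × 1.15% × 40/365 = €3267.8904
Total = €37900.4247

€37900.42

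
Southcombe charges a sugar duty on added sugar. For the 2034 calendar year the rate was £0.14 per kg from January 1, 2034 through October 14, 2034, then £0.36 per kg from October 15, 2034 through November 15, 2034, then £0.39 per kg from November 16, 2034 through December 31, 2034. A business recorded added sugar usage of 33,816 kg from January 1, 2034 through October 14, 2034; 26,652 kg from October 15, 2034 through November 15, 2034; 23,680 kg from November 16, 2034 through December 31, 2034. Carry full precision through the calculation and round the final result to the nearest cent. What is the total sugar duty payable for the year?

January 1 – October 14, 2034: 33,816 kg at £0.14/kg → £4,734.24
October 15 – November 15, 2034: 26,652 kg at £0.36/kg → £9,594.72
November 16 – December 31, 2034: 23,680 kg at £0.39/kg → £9,235.20

£23,564.16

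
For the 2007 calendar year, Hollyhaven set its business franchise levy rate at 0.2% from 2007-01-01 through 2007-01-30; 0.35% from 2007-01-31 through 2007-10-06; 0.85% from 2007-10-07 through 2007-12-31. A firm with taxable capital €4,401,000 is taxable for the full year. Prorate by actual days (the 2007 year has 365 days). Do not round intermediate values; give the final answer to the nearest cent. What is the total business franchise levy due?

2007-01-01 to 2007-01-30: 30 days at 0.2% → €4,401,000 × 0.2% × 30/365 = €723.4521
2007-01-31 to 2007-10-06: 249 days at 0.35% → €4,401,000 × 0.35% × 249/365 = €10,508.1411
2007-10-07 to 2007-12-31: 86 days at 0.85% → €4,401,000 × 0.85% × 86/365 = €8,814.0575
Total = €20,045.6507

€20,045.65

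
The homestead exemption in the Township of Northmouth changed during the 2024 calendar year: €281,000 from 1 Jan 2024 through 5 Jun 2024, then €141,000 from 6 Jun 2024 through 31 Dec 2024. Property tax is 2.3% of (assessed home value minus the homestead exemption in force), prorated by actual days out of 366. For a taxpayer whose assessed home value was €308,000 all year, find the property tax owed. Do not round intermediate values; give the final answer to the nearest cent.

€2,459.74

1 Jan – 5 Jun 2024: 157 days, exemption €281,000 → (€308,000 − €281,000) × 2.3% × 157/366 = €266.3852
6 Jun – 31 Dec 2024: 209 days, exemption €141,000 → (€308,000 − €141,000) × 2.3% × 209/366 = €2,193.3579
Total = €2,459.7432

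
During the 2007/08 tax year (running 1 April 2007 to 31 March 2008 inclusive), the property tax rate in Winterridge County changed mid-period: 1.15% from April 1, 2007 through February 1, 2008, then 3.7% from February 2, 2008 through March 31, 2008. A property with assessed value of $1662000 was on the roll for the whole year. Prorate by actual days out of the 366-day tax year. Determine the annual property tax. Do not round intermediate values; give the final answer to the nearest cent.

April 1, 2007 – February 1, 2008: 307 days at 1.15% → $1662000 × 1.15% × 307/366 = $16031.9426
February 2 – March 31, 2008: 59 days at 3.7% → $1662000 × 3.7% × 59/366 = $9912.9672
Total = $25944.9098

$25944.91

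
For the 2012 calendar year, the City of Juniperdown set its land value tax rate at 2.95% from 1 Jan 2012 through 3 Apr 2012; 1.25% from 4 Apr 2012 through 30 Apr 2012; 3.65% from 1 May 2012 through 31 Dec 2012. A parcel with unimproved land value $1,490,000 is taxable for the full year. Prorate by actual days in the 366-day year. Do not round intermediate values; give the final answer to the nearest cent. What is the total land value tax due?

$49,068.22

1 Jan – 3 Apr 2012: 94 days at 2.95% → $1,490,000 × 2.95% × 94/366 = $11,288.9891
4 Apr – 30 Apr 2012: 27 days at 1.25% → $1,490,000 × 1.25% × 27/366 = $1,373.9754
1 May – 31 Dec 2012: 245 days at 3.65% → $1,490,000 × 3.65% × 245/366 = $36,405.2596
Total = $49,068.2240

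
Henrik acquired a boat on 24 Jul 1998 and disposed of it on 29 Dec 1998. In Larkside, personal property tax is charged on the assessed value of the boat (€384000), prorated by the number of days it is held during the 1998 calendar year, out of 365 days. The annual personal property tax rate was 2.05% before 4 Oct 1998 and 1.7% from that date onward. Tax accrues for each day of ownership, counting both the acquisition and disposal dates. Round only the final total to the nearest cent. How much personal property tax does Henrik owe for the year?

24 Jul – 3 Oct 1998: 72 days at 2.05% → €384000 × 2.05% × 72/365 = €1552.8329
4 Oct – 29 Dec 1998: 87 days at 1.7% → €384000 × 1.7% × 87/365 = €1555.9890
Total = €3108.8219

€3108.82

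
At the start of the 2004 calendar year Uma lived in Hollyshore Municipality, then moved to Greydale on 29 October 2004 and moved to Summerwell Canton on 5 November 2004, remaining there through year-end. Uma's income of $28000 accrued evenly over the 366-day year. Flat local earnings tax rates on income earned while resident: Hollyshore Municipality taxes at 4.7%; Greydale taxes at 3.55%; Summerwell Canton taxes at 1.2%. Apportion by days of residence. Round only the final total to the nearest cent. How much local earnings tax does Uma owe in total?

$1157.22

Hollyshore Municipality, 1 January – 28 October 2004: 302 days → $28000 × 4.7% × 302/366 = $1085.8798
Greydale, 29 October – 4 November 2004: 7 days → $28000 × 3.55% × 7/366 = $19.0109
Summerwell Canton, 5 November – 31 December 2004: 57 days → $28000 × 1.2% × 57/366 = $52.3279
Total = $1157.2186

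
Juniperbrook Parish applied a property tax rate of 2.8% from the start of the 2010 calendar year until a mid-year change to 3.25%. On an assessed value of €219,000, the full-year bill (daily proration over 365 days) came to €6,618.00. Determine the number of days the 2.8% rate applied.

185 days

Let d = days at the first rate; then 365 − d days at the second rate.
€219,000 × [2.8%·d + 3.25%·(365−d)] / 365 = €6,618.00
Solving gives d = 185, so the new rate took effect on July 5, 2010.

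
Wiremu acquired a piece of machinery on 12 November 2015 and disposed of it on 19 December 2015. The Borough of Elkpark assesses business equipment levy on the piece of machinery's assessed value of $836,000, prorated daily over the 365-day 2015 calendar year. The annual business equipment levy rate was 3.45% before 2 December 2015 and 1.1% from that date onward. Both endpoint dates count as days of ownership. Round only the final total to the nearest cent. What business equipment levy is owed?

12 November – 1 December 2015: 20 days at 3.45% → $836,000 × 3.45% × 20/365 = $1,580.3836
2 December – 19 December 2015: 18 days at 1.1% → $836,000 × 1.1% × 18/365 = $453.5014
Total = $2,033.8849

$2,033.88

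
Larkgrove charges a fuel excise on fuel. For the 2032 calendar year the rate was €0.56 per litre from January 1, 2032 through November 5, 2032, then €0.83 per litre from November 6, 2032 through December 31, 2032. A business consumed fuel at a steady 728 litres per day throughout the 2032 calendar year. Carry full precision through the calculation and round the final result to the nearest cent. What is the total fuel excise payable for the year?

January 1 – November 5, 2032: 310 days × 728 litres/day = 225,680 litres at €0.56/litre → €126380.80
November 6 – December 31, 2032: 56 days × 728 litres/day = 40,768 litres at €0.83/litre → €33837.44

€160218.24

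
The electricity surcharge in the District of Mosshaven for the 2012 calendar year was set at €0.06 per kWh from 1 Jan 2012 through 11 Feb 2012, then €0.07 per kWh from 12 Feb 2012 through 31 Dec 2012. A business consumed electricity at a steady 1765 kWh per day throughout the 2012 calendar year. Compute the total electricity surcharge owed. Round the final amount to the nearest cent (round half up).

1 Jan – 11 Feb 2012: 42 days × 1765 kWh/day = 74,130 kWh at €0.06/kWh → €4,447.80
12 Feb – 31 Dec 2012: 324 days × 1765 kWh/day = 571,860 kWh at €0.07/kWh → €40,030.20

€44,478.00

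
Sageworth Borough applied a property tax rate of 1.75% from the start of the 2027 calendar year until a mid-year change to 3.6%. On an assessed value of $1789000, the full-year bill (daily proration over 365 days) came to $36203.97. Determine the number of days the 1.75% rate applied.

Let d = days at the first rate; then 365 − d days at the second rate.
$1789000 × [1.75%·d + 3.6%·(365−d)] / 365 = $36203.97
Solving gives d = 311, so the new rate took effect on 8 November 2027.

311 days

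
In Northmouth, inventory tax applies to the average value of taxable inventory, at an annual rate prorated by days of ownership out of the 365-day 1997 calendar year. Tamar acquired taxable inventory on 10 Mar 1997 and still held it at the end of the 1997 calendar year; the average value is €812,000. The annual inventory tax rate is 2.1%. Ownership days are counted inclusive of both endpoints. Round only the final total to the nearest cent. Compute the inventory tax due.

Days held (10 Mar – 31 Dec 1997): 297 out of 365
Tax = €812,000 × 2.1% × 297/365 = €13,875.1890

€13,875.19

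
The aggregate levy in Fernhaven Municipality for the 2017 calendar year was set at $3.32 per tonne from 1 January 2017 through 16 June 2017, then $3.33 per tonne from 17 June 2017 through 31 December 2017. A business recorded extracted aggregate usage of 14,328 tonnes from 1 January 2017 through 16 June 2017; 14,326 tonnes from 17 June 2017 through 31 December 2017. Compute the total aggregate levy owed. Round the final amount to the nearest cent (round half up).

1 January – 16 June 2017: 14,328 tonnes at $3.32/tonne → $47568.96
17 June – 31 December 2017: 14,326 tonnes at $3.33/tonne → $47705.58

$95274.54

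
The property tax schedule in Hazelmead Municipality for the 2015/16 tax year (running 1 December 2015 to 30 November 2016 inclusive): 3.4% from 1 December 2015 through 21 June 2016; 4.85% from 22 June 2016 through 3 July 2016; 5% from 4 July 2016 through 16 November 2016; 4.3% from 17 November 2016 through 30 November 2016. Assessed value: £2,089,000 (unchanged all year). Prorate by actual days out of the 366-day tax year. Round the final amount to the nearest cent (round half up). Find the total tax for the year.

1 December 2015 – 21 June 2016: 204 days at 3.4% → £2,089,000 × 3.4% × 204/366 = £39,588.2623
22 June – 3 July 2016: 12 days at 4.85% → £2,089,000 × 4.85% × 12/366 = £3,321.8525
4 July – 16 November 2016: 136 days at 5% → £2,089,000 × 5% × 136/366 = £38,812.0219
17 November – 30 November 2016: 14 days at 4.3% → £2,089,000 × 4.3% × 14/366 = £3,436.0055
Total = £85,158.1421

£85,158.14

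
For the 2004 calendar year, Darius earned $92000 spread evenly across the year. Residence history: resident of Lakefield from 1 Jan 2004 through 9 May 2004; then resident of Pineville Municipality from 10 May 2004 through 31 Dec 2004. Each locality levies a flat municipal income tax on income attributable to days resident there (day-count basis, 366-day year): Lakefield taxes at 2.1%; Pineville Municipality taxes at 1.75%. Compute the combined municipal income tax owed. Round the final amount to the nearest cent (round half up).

Lakefield, 1 Jan – 9 May 2004: 130 days → $92000 × 2.1% × 130/366 = $686.2295
Pineville Municipality, 10 May – 31 Dec 2004: 236 days → $92000 × 1.75% × 236/366 = $1038.1421
Total = $1724.3716

$1724.37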